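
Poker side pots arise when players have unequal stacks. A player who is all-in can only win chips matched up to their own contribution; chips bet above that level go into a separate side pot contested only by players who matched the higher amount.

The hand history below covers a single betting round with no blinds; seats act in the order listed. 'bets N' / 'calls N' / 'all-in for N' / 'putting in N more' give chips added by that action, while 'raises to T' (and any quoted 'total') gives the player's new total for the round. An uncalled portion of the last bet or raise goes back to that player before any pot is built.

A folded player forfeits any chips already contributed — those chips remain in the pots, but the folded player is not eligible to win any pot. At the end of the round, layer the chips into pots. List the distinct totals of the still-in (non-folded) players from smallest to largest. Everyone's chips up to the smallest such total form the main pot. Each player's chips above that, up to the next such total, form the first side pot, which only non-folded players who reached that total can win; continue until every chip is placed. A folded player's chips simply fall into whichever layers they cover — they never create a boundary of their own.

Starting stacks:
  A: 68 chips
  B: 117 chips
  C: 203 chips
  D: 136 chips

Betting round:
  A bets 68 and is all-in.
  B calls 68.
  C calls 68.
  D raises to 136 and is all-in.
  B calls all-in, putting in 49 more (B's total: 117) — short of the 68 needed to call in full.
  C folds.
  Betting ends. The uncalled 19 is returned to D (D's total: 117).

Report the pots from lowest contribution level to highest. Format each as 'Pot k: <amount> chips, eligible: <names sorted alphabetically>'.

Pot 1: 272 chips, eligible: A, B, D
Pot 2: 98 chips, eligible: B, D

Derivation:
Contributions (after 19 returned to D): A=68, B=117, C=68, D=117
Folded: C
Pot levels (distinct totals of non-folded players): 68, 117
Layer 1-68: 68 each from A, B, C, D = 68*4 = 272 chips; eligible A, B, D
Layer 69-117: 49 each from B, D = 49*2 = 98 chips; eligible B, D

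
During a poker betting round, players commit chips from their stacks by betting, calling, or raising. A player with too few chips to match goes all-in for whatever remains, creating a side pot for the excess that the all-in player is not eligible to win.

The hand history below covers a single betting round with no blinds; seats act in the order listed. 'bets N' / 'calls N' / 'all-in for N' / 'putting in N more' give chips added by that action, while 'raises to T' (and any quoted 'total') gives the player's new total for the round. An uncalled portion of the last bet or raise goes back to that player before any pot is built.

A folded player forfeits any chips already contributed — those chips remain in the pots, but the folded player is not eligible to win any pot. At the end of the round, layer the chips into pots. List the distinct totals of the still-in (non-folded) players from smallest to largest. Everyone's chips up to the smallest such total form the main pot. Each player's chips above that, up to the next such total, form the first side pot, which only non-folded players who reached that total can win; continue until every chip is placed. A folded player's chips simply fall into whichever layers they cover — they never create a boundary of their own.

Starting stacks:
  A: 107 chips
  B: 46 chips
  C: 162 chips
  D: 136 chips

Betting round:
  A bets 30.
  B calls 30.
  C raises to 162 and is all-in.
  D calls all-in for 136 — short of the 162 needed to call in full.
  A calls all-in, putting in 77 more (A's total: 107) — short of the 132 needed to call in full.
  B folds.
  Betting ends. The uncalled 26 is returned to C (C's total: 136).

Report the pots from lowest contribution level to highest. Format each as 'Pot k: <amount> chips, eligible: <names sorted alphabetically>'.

Contributions (after 26 returned to C): A=107, B=30, C=136, D=136
Folded: B
Pot levels (distinct totals of non-folded players): 107, 136
Layer 1-107: A 107 + B 30 + C 107 + D 107 = 351 chips; eligible A, C, D
Layer 108-136: 29 each from C, D = 29*2 = 58 chips; eligible C, D

Pot 1: 351 chips, eligible: A, C, D
Pot 2: 58 chips, eligible: C, D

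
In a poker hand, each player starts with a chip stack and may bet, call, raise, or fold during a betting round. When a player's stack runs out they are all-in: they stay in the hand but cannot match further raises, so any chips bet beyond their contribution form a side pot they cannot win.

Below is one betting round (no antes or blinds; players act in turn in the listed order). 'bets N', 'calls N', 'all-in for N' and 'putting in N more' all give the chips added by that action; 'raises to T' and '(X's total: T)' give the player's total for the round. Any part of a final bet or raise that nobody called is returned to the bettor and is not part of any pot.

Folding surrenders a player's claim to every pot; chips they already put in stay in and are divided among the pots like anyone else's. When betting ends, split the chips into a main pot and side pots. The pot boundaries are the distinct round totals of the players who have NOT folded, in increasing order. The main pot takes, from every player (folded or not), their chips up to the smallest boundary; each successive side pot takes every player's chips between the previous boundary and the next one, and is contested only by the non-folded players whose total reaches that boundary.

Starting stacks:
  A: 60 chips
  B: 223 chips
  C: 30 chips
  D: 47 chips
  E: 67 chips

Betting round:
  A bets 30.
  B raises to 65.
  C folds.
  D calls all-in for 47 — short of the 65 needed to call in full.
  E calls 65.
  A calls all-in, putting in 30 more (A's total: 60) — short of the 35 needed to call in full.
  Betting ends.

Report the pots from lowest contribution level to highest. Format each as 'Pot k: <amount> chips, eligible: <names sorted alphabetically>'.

Contributions: A=60, B=65, D=47, E=65
Folded: C
Pot levels (distinct totals of non-folded players): 47, 60, 65
Layer 1-47: 47 each from A, B, D, E = 47*4 = 188 chips; eligible A, B, D, E
Layer 48-60: 13 each from A, B, E = 13*3 = 39 chips; eligible A, B, E
Layer 61-65: 5 each from B, E = 5*2 = 10 chips; eligible B, E

Pot 1: 188 chips, eligible: A, B, D, E
Pot 2: 39 chips, eligible: A, B, E
Pot 3: 10 chips, eligible: B, E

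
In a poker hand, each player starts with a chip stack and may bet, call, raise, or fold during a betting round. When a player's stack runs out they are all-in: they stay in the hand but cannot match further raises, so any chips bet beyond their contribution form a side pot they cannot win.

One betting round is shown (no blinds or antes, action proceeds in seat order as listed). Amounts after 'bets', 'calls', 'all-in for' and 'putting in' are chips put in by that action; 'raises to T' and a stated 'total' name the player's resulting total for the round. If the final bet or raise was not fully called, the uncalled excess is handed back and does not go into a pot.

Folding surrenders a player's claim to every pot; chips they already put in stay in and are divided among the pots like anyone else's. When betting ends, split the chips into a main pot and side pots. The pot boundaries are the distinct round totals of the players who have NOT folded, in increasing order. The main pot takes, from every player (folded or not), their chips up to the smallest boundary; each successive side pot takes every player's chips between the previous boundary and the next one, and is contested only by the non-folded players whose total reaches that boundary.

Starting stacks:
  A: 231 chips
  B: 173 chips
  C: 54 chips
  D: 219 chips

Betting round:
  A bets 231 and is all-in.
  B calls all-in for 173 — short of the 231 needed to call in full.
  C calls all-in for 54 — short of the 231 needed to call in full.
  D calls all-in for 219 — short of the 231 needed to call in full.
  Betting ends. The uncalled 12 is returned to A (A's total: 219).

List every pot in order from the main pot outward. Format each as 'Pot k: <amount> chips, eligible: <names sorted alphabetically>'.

Pot 1: 216 chips, eligible: A, B, C, D
Pot 2: 357 chips, eligible: A, B, D
Pot 3: 92 chips, eligible: A, D

Derivation:
Contributions (after 12 returned to A): A=219, B=173, C=54, D=219
Pot levels (distinct totals of non-folded players): 54, 173, 219
Layer 1-54: 54 each from A, B, C, D = 54*4 = 216 chips; eligible A, B, C, D
Layer 55-173: 119 each from A, B, D = 119*3 = 357 chips; eligible A, B, D
Layer 174-219: 46 each from A, D = 46*2 = 92 chips; eligible A, D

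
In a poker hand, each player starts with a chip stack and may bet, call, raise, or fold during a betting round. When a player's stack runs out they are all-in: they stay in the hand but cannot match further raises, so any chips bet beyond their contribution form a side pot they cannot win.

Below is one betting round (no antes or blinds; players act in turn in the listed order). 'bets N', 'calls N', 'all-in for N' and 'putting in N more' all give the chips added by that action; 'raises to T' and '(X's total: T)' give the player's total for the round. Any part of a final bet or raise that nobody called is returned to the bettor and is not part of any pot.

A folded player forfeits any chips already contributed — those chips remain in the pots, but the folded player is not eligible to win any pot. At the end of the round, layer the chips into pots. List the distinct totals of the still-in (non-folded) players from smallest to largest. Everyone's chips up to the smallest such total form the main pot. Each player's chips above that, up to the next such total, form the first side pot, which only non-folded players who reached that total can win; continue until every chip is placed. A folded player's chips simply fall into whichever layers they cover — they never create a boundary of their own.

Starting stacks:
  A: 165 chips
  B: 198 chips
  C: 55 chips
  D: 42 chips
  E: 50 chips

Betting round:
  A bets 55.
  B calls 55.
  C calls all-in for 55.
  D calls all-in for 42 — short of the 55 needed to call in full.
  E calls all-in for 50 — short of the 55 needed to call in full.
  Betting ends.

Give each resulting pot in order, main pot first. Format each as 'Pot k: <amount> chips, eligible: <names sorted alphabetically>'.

Contributions: A=55, B=55, C=55, D=42, E=50
Pot levels (distinct totals of non-folded players): 42, 50, 55
Layer 1-42: 42 each from A, B, C, D, E = 42*5 = 210 chips; eligible A, B, C, D, E
Layer 43-50: 8 each from A, B, C, E = 8*4 = 32 chips; eligible A, B, C, E
Layer 51-55: 5 each from A, B, C = 5*3 = 15 chips; eligible A, B, C

Pot 1: 210 chips, eligible: A, B, C, D, E
Pot 2: 32 chips, eligible: A, B, C, E
Pot 3: 15 chips, eligible: A, B, C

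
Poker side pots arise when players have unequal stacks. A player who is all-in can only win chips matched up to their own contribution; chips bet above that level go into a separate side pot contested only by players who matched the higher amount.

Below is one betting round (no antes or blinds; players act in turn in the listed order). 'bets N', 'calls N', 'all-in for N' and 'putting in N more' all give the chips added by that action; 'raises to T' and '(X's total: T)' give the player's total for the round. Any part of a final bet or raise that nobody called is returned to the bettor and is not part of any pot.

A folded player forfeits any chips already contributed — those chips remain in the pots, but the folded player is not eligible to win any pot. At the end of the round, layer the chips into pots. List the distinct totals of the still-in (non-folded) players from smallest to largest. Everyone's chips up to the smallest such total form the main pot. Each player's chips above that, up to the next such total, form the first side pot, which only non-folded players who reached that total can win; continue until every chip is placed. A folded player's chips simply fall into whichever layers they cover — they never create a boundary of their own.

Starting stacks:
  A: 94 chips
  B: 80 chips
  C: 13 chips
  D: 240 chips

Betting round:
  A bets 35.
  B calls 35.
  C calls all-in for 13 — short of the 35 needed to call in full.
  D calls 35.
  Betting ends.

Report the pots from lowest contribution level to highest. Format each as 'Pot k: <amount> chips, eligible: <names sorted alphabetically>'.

Pot 1: 52 chips, eligible: A, B, C, D
Pot 2: 66 chips, eligible: A, B, D

Derivation:
Contributions: A=35, B=35, C=13, D=35
Pot levels (distinct totals of non-folded players): 13, 35
Layer 1-13: 13 each from A, B, C, D = 13*4 = 52 chips; eligible A, B, C, D
Layer 14-35: 22 each from A, B, D = 22*3 = 66 chips; eligible A, B, D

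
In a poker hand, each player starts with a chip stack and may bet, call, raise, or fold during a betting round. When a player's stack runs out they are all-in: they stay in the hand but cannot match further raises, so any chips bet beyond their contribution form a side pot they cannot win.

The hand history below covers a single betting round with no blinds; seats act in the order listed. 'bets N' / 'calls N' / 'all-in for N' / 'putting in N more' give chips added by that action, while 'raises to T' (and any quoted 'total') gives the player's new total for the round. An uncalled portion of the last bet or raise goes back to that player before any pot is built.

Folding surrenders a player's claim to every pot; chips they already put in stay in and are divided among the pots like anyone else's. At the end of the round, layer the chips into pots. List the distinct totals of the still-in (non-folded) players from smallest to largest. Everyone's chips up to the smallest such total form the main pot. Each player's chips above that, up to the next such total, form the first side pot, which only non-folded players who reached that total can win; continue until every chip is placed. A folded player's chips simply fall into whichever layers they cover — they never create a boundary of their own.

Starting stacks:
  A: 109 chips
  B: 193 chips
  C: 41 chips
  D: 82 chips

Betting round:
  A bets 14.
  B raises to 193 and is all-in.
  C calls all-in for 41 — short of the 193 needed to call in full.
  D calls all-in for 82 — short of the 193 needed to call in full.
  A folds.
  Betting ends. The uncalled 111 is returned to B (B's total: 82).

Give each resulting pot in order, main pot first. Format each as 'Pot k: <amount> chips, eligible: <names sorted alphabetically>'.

Pot 1: 137 chips, eligible: B, C, D
Pot 2: 82 chips, eligible: B, D

Derivation:
Contributions (after 111 returned to B): A=14, B=82, C=41, D=82
Folded: A
Pot levels (distinct totals of non-folded players): 41, 82
Layer 1-41: A 14 + B 41 + C 41 + D 41 = 137 chips; eligible B, C, D
Layer 42-82: 41 each from B, D = 41*2 = 82 chips; eligible B, D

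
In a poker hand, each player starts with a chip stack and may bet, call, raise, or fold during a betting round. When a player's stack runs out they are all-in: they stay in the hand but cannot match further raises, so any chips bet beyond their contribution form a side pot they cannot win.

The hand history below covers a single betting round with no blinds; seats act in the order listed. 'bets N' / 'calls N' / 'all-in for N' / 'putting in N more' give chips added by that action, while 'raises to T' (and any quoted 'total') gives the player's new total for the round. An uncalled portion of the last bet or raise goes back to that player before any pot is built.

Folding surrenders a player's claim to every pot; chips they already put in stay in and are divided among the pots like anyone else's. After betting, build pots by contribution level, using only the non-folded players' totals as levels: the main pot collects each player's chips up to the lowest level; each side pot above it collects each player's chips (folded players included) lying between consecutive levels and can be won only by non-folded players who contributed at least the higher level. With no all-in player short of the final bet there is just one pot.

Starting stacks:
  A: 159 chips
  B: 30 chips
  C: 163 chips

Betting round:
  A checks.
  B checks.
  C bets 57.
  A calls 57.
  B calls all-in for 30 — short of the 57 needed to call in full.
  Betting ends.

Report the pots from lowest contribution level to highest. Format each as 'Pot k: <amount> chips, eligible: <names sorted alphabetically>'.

Contributions: A=57, B=30, C=57
Pot levels (distinct totals of non-folded players): 30, 57
Layer 1-30: 30 each from A, B, C = 30*3 = 90 chips; eligible A, B, C
Layer 31-57: 27 each from A, C = 27*2 = 54 chips; eligible A, C

Pot 1: 90 chips, eligible: A, B, C
Pot 2: 54 chips, eligible: A, C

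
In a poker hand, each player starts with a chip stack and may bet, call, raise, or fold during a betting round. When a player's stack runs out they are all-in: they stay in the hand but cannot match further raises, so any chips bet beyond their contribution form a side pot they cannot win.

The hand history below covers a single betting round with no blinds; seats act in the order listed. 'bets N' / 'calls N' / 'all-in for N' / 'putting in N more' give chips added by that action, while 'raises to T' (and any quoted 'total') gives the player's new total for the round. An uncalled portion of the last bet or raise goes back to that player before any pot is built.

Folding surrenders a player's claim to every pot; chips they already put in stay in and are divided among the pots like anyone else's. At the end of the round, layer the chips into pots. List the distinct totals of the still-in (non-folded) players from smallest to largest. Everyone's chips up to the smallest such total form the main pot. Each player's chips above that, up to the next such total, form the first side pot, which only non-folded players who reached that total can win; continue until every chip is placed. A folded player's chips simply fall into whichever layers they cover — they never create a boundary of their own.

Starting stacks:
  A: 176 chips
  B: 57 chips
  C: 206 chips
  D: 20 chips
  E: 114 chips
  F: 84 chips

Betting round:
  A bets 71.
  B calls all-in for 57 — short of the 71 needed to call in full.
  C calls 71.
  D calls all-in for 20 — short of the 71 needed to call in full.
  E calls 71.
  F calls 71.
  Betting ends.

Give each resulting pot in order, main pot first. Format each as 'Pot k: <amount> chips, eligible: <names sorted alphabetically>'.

Contributions: A=71, B=57, C=71, D=20, E=71, F=71
Pot levels (distinct totals of non-folded players): 20, 57, 71
Layer 1-20: 20 each from A, B, C, D, E, F = 20*6 = 120 chips; eligible A, B, C, D, E, F
Layer 21-57: 37 each from A, B, C, E, F = 37*5 = 185 chips; eligible A, B, C, E, F
Layer 58-71: 14 each from A, C, E, F = 14*4 = 56 chips; eligible A, C, E, F

Pot 1: 120 chips, eligible: A, B, C, D, E, F
Pot 2: 185 chips, eligible: A, B, C, E, F
Pot 3: 56 chips, eligible: A, C, E, F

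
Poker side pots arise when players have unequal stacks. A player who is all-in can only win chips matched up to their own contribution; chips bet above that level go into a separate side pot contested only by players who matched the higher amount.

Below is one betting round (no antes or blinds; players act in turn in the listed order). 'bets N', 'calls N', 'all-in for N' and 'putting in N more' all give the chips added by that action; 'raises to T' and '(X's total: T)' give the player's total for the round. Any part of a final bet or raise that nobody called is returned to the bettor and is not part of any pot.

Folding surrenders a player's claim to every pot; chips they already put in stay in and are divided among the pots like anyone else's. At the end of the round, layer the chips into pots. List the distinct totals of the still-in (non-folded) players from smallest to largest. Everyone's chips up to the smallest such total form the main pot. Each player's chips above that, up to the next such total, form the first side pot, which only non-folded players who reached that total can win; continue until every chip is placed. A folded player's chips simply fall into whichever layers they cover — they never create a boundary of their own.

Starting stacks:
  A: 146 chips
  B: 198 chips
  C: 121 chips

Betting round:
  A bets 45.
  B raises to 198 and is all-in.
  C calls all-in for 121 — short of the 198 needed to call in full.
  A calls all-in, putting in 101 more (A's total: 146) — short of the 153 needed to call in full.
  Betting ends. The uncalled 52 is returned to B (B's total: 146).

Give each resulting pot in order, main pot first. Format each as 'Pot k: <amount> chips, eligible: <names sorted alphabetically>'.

Pot 1: 363 chips, eligible: A, B, C
Pot 2: 50 chips, eligible: A, B

Derivation:
Contributions (after 52 returned to B): A=146, B=146, C=121
Pot levels (distinct totals of non-folded players): 121, 146
Layer 1-121: 121 each from A, B, C = 121*3 = 363 chips; eligible A, B, C
Layer 122-146: 25 each from A, B = 25*2 = 50 chips; eligible A, B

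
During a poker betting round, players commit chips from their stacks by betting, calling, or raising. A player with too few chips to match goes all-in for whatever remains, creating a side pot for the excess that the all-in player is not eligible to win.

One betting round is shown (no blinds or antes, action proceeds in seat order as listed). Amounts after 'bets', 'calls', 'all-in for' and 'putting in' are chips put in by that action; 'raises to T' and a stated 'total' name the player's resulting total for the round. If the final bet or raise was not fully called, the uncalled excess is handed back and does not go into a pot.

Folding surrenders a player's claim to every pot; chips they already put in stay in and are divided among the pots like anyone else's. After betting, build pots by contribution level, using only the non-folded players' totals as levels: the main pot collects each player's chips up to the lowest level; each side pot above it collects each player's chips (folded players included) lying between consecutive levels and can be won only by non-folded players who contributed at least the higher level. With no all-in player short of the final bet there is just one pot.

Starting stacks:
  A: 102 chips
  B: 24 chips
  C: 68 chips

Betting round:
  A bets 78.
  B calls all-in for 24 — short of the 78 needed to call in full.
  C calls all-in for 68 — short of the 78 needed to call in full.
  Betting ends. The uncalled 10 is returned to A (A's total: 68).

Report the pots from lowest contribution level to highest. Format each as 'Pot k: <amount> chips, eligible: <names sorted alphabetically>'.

Contributions (after 10 returned to A): A=68, B=24, C=68
Pot levels (distinct totals of non-folded players): 24, 68
Layer 1-24: 24 each from A, B, C = 24*3 = 72 chips; eligible A, B, C
Layer 25-68: 44 each from A, C = 44*2 = 88 chips; eligible A, C

Pot 1: 72 chips, eligible: A, B, C
Pot 2: 88 chips, eligible: A, C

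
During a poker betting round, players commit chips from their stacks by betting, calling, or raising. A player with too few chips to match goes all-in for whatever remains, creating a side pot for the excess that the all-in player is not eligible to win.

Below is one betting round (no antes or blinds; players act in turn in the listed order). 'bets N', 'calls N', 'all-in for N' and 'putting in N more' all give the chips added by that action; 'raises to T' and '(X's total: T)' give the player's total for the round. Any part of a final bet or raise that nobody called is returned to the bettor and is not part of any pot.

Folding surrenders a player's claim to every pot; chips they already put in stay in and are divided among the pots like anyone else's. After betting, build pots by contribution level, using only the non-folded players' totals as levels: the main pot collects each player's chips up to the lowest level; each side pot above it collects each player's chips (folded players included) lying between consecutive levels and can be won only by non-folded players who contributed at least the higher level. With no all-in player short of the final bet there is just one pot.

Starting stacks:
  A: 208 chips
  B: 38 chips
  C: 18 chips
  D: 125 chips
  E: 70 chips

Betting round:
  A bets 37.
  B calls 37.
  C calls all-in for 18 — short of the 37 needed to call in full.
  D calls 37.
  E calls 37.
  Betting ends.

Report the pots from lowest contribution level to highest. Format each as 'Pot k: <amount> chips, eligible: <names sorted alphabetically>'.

Pot 1: 90 chips, eligible: A, B, C, D, E
Pot 2: 76 chips, eligible: A, B, D, E

Derivation:
Contributions: A=37, B=37, C=18, D=37, E=37
Pot levels (distinct totals of non-folded players): 18, 37
Layer 1-18: 18 each from A, B, C, D, E = 18*5 = 90 chips; eligible A, B, C, D, E
Layer 19-37: 19 each from A, B, D, E = 19*4 = 76 chips; eligible A, B, D, E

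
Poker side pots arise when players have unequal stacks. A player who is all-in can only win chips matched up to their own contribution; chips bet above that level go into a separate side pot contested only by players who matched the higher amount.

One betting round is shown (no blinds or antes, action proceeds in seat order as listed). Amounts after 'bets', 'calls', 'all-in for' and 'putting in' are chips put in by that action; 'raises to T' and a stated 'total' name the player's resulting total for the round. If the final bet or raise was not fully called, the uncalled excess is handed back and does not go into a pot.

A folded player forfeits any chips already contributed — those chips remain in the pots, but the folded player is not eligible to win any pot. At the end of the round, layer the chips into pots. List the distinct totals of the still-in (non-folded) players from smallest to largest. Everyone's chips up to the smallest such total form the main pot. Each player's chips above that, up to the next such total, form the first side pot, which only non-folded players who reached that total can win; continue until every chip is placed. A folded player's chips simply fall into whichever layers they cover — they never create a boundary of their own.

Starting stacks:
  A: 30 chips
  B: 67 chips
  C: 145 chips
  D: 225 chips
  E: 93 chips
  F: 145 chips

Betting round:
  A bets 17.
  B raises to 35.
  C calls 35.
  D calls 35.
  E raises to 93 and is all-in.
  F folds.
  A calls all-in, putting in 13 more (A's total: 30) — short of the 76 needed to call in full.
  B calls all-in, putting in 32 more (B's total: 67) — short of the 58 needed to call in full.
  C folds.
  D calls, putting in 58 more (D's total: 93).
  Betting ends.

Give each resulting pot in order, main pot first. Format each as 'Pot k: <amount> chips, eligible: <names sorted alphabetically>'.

Contributions: A=30, B=67, C=35, D=93, E=93
Folded: C, F
Pot levels (distinct totals of non-folded players): 30, 67, 93
Layer 1-30: 30 each from A, B, C, D, E = 30*5 = 150 chips; eligible A, B, D, E
Layer 31-67: B 37 + C 5 + D 37 + E 37 = 116 chips; eligible B, D, E
Layer 68-93: 26 each from D, E = 26*2 = 52 chips; eligible D, E

Pot 1: 150 chips, eligible: A, B, D, E
Pot 2: 116 chips, eligible: B, D, E
Pot 3: 52 chips, eligible: D, E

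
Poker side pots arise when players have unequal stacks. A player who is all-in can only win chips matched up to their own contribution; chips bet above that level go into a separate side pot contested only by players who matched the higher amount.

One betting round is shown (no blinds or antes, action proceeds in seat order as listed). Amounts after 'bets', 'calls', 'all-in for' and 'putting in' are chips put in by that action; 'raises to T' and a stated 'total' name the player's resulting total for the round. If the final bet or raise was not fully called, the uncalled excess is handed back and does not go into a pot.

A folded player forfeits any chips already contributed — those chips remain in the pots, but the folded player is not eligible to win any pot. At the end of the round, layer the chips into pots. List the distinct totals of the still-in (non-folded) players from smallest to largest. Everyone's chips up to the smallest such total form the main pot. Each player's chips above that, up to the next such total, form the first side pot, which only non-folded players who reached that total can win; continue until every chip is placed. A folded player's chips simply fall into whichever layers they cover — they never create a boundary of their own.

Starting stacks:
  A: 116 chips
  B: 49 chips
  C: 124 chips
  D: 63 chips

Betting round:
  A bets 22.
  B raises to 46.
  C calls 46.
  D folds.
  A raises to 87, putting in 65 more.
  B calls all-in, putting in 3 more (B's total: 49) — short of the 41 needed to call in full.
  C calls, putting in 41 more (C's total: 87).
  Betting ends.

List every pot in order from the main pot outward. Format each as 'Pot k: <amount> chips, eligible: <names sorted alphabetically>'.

Contributions: A=87, B=49, C=87
Folded: D
Pot levels (distinct totals of non-folded players): 49, 87
Layer 1-49: 49 each from A, B, C = 49*3 = 147 chips; eligible A, B, C
Layer 50-87: 38 each from A, C = 38*2 = 76 chips; eligible A, C

Pot 1: 147 chips, eligible: A, B, C
Pot 2: 76 chips, eligible: A, C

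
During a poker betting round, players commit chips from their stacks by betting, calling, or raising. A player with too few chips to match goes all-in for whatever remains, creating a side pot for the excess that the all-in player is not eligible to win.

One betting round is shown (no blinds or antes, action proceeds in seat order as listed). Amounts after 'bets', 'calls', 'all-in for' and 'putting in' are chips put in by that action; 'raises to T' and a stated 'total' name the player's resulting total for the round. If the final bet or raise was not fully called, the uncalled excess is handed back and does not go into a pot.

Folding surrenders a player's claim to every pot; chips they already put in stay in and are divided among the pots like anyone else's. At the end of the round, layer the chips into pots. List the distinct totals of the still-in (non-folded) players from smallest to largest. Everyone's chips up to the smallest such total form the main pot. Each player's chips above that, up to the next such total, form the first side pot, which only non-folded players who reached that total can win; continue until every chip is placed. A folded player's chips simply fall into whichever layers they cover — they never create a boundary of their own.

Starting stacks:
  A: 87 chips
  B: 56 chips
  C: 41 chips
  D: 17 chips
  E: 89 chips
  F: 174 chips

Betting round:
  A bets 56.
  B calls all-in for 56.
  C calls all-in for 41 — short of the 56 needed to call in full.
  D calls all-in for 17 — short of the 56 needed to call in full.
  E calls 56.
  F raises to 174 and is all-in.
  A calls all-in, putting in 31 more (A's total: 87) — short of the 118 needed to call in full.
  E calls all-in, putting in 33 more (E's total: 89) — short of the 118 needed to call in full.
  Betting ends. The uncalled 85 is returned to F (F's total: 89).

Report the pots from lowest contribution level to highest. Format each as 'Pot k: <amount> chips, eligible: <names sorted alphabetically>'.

Contributions (after 85 returned to F): A=87, B=56, C=41, D=17, E=89, F=89
Pot levels (distinct totals of non-folded players): 17, 41, 56, 87, 89
Layer 1-17: 17 each from A, B, C, D, E, F = 17*6 = 102 chips; eligible A, B, C, D, E, F
Layer 18-41: 24 each from A, B, C, E, F = 24*5 = 120 chips; eligible A, B, C, E, F
Layer 42-56: 15 each from A, B, E, F = 15*4 = 60 chips; eligible A, B, E, F
Layer 57-87: 31 each from A, E, F = 31*3 = 93 chips; eligible A, E, F
Layer 88-89: 2 each from E, F = 2*2 = 4 chips; eligible E, F

Pot 1: 102 chips, eligible: A, B, C, D, E, F
Pot 2: 120 chips, eligible: A, B, C, E, F
Pot 3: 60 chips, eligible: A, B, E, F
Pot 4: 93 chips, eligible: A, E, F
Pot 5: 4 chips, eligible: E, F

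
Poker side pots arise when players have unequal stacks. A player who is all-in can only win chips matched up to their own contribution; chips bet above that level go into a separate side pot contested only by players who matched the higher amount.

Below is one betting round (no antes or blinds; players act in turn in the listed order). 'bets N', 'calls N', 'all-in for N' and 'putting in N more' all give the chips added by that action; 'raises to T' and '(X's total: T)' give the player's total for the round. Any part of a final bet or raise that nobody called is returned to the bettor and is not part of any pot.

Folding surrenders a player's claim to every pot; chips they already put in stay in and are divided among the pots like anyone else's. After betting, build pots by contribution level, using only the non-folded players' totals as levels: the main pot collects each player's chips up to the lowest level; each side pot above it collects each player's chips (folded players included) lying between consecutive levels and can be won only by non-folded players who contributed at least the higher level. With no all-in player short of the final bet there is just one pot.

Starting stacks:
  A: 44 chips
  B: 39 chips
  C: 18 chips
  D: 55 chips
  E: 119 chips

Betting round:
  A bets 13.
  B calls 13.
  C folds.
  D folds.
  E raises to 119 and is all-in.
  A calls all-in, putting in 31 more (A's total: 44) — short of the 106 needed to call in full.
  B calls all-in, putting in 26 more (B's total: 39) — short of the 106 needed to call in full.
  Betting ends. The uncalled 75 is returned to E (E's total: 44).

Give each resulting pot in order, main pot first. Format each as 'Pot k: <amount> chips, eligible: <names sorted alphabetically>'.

Contributions (after 75 returned to E): A=44, B=39, E=44
Folded: C, D
Pot levels (distinct totals of non-folded players): 39, 44
Layer 1-39: 39 each from A, B, E = 39*3 = 117 chips; eligible A, B, E
Layer 40-44: 5 each from A, E = 5*2 = 10 chips; eligible A, E

Pot 1: 117 chips, eligible: A, B, E
Pot 2: 10 chips, eligible: A, E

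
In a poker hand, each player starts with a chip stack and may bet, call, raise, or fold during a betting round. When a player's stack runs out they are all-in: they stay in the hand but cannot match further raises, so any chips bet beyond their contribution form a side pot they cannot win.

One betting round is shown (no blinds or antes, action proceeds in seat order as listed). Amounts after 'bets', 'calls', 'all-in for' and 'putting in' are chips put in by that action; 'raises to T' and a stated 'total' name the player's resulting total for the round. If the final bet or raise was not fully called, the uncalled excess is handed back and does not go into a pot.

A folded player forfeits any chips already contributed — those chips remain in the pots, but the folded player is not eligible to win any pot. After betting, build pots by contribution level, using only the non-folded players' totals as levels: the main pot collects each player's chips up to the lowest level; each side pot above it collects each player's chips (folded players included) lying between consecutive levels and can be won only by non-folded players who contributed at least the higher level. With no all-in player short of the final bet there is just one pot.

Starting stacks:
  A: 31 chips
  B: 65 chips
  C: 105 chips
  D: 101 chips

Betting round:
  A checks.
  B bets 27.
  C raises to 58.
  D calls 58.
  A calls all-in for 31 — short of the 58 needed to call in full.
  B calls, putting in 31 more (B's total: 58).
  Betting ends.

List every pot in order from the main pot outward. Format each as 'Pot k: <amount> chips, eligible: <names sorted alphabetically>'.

Pot 1: 124 chips, eligible: A, B, C, D
Pot 2: 81 chips, eligible: B, C, D

Derivation:
Contributions: A=31, B=58, C=58, D=58
Pot levels (distinct totals of non-folded players): 31, 58
Layer 1-31: 31 each from A, B, C, D = 31*4 = 124 chips; eligible A, B, C, D
Layer 32-58: 27 each from B, C, D = 27*3 = 81 chips; eligible B, C, D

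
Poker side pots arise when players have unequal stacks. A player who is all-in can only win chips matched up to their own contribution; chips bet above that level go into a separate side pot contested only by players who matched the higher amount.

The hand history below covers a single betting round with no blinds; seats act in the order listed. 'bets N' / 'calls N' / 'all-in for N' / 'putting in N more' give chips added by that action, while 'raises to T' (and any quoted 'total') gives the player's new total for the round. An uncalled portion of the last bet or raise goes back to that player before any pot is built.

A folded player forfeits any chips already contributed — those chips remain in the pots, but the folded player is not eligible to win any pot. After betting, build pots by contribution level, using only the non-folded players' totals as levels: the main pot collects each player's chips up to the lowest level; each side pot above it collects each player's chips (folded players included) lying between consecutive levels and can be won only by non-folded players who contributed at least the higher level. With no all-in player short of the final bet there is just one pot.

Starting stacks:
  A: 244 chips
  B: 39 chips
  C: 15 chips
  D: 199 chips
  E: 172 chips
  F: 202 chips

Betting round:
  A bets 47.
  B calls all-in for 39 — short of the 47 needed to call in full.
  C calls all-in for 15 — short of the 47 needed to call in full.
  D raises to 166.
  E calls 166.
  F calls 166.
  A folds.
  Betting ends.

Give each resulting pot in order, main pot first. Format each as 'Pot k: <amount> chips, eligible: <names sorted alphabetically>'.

Pot 1: 90 chips, eligible: B, C, D, E, F
Pot 2: 120 chips, eligible: B, D, E, F
Pot 3: 389 chips, eligible: D, E, F

Derivation:
Contributions: A=47, B=39, C=15, D=166, E=166, F=166
Folded: A
Pot levels (distinct totals of non-folded players): 15, 39, 166
Layer 1-15: 15 each from A, B, C, D, E, F = 15*6 = 90 chips; eligible B, C, D, E, F
Layer 16-39: 24 each from A, B, D, E, F = 24*5 = 120 chips; eligible B, D, E, F
Layer 40-166: A 8 + D 127 + E 127 + F 127 = 389 chips; eligible D, E, F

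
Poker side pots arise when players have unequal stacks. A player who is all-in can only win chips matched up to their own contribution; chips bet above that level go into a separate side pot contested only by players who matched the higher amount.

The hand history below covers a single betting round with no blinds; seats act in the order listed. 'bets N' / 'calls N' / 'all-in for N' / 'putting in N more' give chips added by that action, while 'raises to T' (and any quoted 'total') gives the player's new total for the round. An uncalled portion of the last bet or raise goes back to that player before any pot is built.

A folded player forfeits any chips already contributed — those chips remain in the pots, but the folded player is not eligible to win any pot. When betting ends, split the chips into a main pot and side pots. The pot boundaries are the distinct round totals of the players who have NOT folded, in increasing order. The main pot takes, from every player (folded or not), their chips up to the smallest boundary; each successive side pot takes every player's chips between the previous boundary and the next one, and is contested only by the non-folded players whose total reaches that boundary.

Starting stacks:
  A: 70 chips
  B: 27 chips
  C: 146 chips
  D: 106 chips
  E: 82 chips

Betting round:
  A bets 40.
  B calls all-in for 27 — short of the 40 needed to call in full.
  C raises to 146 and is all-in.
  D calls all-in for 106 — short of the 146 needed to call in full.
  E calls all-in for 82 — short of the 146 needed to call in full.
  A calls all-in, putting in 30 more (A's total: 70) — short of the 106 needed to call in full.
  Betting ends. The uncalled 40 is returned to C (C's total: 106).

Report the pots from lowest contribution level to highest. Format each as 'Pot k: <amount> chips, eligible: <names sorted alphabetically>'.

Pot 1: 135 chips, eligible: A, B, C, D, E
Pot 2: 172 chips, eligible: A, C, D, E
Pot 3: 36 chips, eligible: C, D, E
Pot 4: 48 chips, eligible: C, D

Derivation:
Contributions (after 40 returned to C): A=70, B=27, C=106, D=106, E=82
Pot levels (distinct totals of non-folded players): 27, 70, 82, 106
Layer 1-27: 27 each from A, B, C, D, E = 27*5 = 135 chips; eligible A, B, C, D, E
Layer 28-70: 43 each from A, C, D, E = 43*4 = 172 chips; eligible A, C, D, E
Layer 71-82: 12 each from C, D, E = 12*3 = 36 chips; eligible C, D, E
Layer 83-106: 24 each from C, D = 24*2 = 48 chips; eligible C, D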